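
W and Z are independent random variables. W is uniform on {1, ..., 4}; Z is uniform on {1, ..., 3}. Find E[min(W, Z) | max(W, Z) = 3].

Outcomes with max(W, Z) = 3: (1,3), (2,3), (3,1), (3,2), (3,3), each with probability 1/12.
E[min(W, Z) | max(W, Z) = 3] = (1 + 2 + 1 + 2 + 3) / 5 = 9/5.

9/5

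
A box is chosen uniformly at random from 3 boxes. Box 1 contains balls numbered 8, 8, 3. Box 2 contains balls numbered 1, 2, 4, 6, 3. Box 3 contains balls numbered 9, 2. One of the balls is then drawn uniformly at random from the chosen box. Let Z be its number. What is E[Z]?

451/90

E[Z | box 1] = (8+8+3)/3 = 19/3.
E[Z | box 2] = (1+2+4+6+3)/5 = 16/5.
E[Z | box 3] = (9+2)/2 = 11/2.
E[Z] = (1/3)·(19/3) + (1/3)·(16/5) + (1/3)·(11/2) = 451/90.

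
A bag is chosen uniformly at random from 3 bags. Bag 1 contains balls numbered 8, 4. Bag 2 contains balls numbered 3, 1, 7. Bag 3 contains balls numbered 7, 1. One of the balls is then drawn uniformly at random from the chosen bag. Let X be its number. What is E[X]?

E[X | bag 1] = (8+4)/2 = 6.
E[X | bag 2] = (3+1+7)/3 = 11/3.
E[X | bag 3] = (7+1)/2 = 4.
E[X] = (1/3)·(6) + (1/3)·(11/3) + (1/3)·(4) = 41/9.

41/9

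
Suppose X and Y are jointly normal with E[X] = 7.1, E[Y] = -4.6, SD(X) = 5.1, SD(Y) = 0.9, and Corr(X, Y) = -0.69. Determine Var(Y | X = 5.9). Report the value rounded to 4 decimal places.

0.4244

The conditional variance in a bivariate normal is σ_Y²(1 − ρ²), independent of x.
Var(Y | X=5.9) = (0.9)²·(1 − (-0.69)²) = 0.81·0.5239 = 0.4244.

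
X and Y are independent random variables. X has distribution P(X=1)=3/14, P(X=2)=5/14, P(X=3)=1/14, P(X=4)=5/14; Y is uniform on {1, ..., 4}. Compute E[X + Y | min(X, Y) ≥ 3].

22/3

P(min(X, Y) ≥ 3) = 3/14.
Summing (X+Y)·P(x,y) over outcomes with min(X, Y) ≥ 3 gives 11/7.
E[X + Y | min(X, Y) ≥ 3] = (11/7) / (3/14) = 22/3.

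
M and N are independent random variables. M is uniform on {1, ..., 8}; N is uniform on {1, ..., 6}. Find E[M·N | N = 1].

9/2

Outcomes with N = 1: (1,1), (2,1), (3,1), (4,1), (5,1), (6,1), (7,1), (8,1), each with probability 1/48.
E[M·N | N = 1] = (1 + 2 + 3 + 4 + 5 + 6 + 7 + 8) / 8 = 9/2.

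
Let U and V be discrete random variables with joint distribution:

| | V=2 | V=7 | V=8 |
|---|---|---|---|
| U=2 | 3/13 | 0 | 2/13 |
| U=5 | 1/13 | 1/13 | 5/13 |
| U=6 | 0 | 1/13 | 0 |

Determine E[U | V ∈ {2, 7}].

11/3

P(V ∈ {2, 7}) = 6/13.
Σ U·P over the event = 2·(3/13) + 5·(1/13) + 5·(1/13) + 6·(1/13) = 22/13.
E[U | V ∈ {2, 7}] = (22/13) / (6/13) = 11/3.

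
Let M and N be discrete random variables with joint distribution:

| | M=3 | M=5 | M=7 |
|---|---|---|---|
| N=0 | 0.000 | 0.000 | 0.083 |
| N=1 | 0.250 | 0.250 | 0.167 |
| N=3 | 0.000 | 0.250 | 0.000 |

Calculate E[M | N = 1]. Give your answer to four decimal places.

4.7511

P(N = 1) = 0.667.
Summing M·P(M=x,N=y) over the conditioning event gives 3.169.
E[M | N = 1] = (3.169) / (0.667) = 4.7511.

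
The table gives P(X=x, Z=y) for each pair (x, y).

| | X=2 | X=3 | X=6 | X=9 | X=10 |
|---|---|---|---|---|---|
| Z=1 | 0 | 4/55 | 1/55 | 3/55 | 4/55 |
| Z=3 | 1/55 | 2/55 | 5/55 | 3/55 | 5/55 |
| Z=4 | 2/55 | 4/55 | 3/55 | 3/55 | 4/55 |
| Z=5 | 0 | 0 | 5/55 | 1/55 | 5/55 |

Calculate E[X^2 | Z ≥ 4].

P(Z ≥ 4) = 27/55.
Σ X^2·P over the event = 4·(2/55) + 9·(4/55) + 36·(3/55) + 36·(5/55) + 81·(3/55) + 81·(1/55) + 100·(4/55) + 100·(5/55) = 1556/55.
E[X^2 | Z ≥ 4] = (1556/55) / (27/55) = 1556/27.

1556/27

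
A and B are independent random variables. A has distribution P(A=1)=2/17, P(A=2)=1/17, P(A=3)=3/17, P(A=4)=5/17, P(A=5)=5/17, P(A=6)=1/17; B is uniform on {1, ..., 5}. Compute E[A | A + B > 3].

157/40

P(A + B > 3) = 16/17.
Summing A·P(x,y) over outcomes with A + B > 3 gives 314/85.
E[A | A + B > 3] = (314/85) / (16/17) = 157/40.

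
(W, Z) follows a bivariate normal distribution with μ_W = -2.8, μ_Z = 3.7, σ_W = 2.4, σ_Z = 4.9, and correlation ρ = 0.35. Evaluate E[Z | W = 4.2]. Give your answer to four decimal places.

E[Z | W=x] = μ_Z + ρ(σ_Z/σ_W)(x − μ_W) for jointly normal variables.
E[Z | W=4.2] = 3.7 + (0.35)·(4.9/2.4)·(4.2 − (-2.8)) = 3.7 + (0.71458)·(7) = 8.7021.

8.7021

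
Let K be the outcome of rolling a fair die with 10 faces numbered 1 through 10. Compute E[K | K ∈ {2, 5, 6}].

13/3

P(K ∈ {2, 5, 6}) = 3/10.
Σ over the event: 2·1/10 + 5·1/10 + 6·1/10 = 13/10.
E[K | K ∈ {2, 5, 6}] = (13/10) / (3/10) = 13/3.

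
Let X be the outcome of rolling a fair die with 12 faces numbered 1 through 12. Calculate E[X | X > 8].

Given X > 8, X is equally likely to be any of {9, 10, 11, 12}.
E[X | X > 8] = (9 + 10 + 11 + 12) / 4 = 21/2.

21/2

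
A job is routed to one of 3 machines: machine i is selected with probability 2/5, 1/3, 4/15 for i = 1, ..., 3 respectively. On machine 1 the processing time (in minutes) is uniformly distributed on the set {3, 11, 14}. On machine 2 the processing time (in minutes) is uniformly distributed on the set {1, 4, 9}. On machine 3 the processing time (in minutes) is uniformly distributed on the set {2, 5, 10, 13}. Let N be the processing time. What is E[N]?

E[N | machine 1] = (3+11+14)/3 = 28/3.
E[N | machine 2] = (1+4+9)/3 = 14/3.
E[N | machine 3] = (2+5+10+13)/4 = 15/2.
E[N] = (2/5)·(28/3) + (1/3)·(14/3) + (4/15)·(15/2) = 328/45.

328/45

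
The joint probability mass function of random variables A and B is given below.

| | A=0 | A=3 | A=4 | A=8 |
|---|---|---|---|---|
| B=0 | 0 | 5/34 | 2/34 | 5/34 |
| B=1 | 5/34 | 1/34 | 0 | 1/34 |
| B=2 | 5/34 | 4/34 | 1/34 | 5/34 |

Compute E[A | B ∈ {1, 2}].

67/22

P(B ∈ {1, 2}) = 11/17.
Summing A·P(A=x,B=y) over the conditioning event gives 67/34.
E[A | B ∈ {1, 2}] = (67/34) / (11/17) = 67/22.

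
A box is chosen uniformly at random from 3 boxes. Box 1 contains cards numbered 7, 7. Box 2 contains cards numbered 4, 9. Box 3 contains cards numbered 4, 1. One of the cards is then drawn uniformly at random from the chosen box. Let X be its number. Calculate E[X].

16/3

E[X | box 1] = (7+7)/2 = 7.
E[X | box 2] = (4+9)/2 = 13/2.
E[X | box 3] = (4+1)/2 = 5/2.
E[X] = (1/3)·(7) + (1/3)·(13/2) + (1/3)·(5/2) = 16/3.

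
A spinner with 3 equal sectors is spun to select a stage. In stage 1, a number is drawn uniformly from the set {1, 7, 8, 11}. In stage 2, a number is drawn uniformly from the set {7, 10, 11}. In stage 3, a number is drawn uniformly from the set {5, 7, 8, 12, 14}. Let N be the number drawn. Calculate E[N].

1517/180

E[N | stage 1] = (1+7+8+11)/4 = 27/4.
E[N | stage 2] = (7+10+11)/3 = 28/3.
E[N | stage 3] = (5+7+8+12+14)/5 = 46/5.
By the law of total expectation,
E[N] = (1/3)·(27/4) + (1/3)·(28/3) + (1/3)·(46/5) = 1517/180.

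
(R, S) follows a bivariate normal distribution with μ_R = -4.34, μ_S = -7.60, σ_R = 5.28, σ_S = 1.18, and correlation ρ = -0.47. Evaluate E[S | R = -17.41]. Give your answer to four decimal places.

-6.2272

For a bivariate normal, E[S | R=x] = μ_S + ρ·(σ_S/σ_R)·(x − μ_R).
E[S | R=-17.41] = -7.60 + (-0.47)·(1.18/5.28)·(-17.41 − (-4.34)) = -7.60 + (-0.105038)·(-13.07) = -6.2272.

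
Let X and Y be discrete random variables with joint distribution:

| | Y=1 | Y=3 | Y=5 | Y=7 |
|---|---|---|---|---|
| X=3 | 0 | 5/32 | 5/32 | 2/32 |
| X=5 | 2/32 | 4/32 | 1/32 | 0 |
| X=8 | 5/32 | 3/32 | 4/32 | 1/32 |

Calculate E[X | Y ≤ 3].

P(Y ≤ 3) = 19/32.
Σ X·P over the event = 3·(5/32) + 5·(2/32) + 5·(4/32) + 8·(5/32) + 8·(3/32) = 109/32.
E[X | Y ≤ 3] = (109/32) / (19/32) = 109/19.

109/19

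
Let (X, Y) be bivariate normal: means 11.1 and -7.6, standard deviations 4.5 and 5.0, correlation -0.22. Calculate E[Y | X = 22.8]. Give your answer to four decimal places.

-10.4600

E[Y | X=x] = μ_Y + ρ(σ_Y/σ_X)(x − μ_X) for jointly normal variables.
E[Y | X=22.8] = -7.6 + (-0.22)·(5.0/4.5)·(22.8 − (11.1)) = -7.6 + (-0.244444)·(11.7) = -10.4600.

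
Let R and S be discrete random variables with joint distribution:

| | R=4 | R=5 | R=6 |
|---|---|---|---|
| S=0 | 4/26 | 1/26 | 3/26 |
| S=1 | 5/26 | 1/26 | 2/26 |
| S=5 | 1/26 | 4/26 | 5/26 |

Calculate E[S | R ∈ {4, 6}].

37/20

P(R ∈ {4, 6}) = 10/13.
Σ S·P over the event = 0·(4/26) + 1·(5/26) + 5·(1/26) + 0·(3/26) + 1·(2/26) + 5·(5/26) = 37/26.
E[S | R ∈ {4, 6}] = (37/26) / (10/13) = 37/20.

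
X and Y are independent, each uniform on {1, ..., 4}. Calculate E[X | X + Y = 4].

Outcomes with X + Y = 4: (1,3), (2,2), (3,1), each with probability 1/16.
E[X | X + Y = 4] = (1 + 2 + 3) / 3 = 2.

2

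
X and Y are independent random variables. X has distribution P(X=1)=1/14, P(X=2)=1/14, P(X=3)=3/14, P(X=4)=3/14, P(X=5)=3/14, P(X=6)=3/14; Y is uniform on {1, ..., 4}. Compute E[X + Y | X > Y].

69/10

P(X > Y) = 5/7.
Summing (X+Y)·P(x,y) over outcomes with X > Y gives 69/14.
E[X + Y | X > Y] = (69/14) / (5/7) = 69/10.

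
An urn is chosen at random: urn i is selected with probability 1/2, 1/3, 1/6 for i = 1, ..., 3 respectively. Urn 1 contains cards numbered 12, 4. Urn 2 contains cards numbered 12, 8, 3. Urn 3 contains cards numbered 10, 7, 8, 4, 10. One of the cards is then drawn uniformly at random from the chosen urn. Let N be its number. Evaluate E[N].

E[N | urn 1] = (12+4)/2 = 8.
E[N | urn 2] = (12+8+3)/3 = 23/3.
E[N | urn 3] = (10+7+8+4+10)/5 = 39/5.
E[N] = (1/2)·(8) + (1/3)·(23/3) + (1/6)·(39/5) = 707/90.

707/90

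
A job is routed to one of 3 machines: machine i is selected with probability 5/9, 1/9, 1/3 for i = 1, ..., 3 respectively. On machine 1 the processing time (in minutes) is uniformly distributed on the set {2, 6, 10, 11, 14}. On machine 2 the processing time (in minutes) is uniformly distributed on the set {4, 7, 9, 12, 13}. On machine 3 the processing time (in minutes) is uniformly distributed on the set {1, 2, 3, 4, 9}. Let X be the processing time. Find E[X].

E[X | machine 1] = (2+6+10+11+14)/5 = 43/5.
E[X | machine 2] = (4+7+9+12+13)/5 = 9.
E[X | machine 3] = (1+2+3+4+9)/5 = 19/5.
By the law of total expectation,
E[X] = (5/9)·(43/5) + (1/9)·(9) + (1/3)·(19/5) = 317/45.

317/45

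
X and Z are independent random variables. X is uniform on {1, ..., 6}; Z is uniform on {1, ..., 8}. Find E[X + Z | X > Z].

7

P(X > Z) = 5/16.
Summing (X+Z)·P(x,y) over outcomes with X > Z gives 35/16.
E[X + Z | X > Z] = (35/16) / (5/16) = 7.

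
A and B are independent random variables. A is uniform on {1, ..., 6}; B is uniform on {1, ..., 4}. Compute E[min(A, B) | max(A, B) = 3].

9/5

Outcomes with max(A, B) = 3: (1,3), (2,3), (3,1), (3,2), (3,3), each with probability 1/24.
E[min(A, B) | max(A, B) = 3] = (1 + 2 + 1 + 2 + 3) / 5 = 9/5.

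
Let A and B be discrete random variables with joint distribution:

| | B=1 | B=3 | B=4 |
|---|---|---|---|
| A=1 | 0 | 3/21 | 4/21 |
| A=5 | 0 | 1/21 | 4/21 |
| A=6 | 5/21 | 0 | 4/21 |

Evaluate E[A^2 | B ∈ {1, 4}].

P(B ∈ {1, 4}) = 17/21.
Σ A^2·P over the event = 1·(4/21) + 25·(4/21) + 36·(5/21) + 36·(4/21) = 428/21.
E[A^2 | B ∈ {1, 4}] = (428/21) / (17/21) = 428/17.

428/17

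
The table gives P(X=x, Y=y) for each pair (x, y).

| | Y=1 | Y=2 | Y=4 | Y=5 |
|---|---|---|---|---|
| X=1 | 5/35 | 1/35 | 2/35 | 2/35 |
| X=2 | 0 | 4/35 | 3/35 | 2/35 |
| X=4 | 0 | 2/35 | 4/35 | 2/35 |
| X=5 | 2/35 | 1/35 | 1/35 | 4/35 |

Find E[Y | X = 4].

15/4

P(X = 4) = 8/35.
Summing Y·P(X=x,Y=y) over the conditioning event gives 6/7.
E[Y | X = 4] = (6/7) / (8/35) = 15/4.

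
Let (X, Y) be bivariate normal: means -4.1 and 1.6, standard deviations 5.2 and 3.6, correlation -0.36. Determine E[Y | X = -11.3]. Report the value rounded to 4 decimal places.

3.3945

The regression of Y on X has slope ρ·σ_Y/σ_X and passes through (μ_X, μ_Y).
E[Y | X=-11.3] = 1.6 + (-0.36)·(3.6/5.2)·(-11.3 − (-4.1)) = 1.6 + (-0.24923)·(-7.2) = 3.3945.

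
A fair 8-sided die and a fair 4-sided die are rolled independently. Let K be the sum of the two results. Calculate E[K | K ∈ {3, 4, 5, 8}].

70/13

P(K ∈ {3, 4, 5, 8}) = 13/32.
Σ over the event: 3·1/16 + 4·3/32 + 5·1/8 + 8·1/8 = 35/16.
E[K | K ∈ {3, 4, 5, 8}] = (35/16) / (13/32) = 70/13.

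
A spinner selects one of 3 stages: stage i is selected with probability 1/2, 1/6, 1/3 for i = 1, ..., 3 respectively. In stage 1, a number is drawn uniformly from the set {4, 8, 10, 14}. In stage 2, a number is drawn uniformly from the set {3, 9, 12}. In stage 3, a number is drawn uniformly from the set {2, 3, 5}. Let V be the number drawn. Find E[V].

125/18

E[V | stage 1] = (4+8+10+14)/4 = 9.
E[V | stage 2] = (3+9+12)/3 = 8.
E[V | stage 3] = (2+3+5)/3 = 10/3.
E[V] = (1/2)·(9) + (1/6)·(8) + (1/3)·(10/3) = 125/18.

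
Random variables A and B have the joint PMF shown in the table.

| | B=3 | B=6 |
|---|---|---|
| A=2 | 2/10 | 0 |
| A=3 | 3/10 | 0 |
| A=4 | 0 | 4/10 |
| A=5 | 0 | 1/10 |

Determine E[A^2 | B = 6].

89/5

P(B = 6) = 1/2.
Σ A^2·P over the event = 16·(4/10) + 25·(1/10) = 89/10.
E[A^2 | B = 6] = (89/10) / (1/2) = 89/5.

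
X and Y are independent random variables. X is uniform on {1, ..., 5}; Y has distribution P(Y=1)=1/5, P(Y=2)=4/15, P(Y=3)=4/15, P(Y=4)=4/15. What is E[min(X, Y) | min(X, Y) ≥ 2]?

8/3

P(min(X, Y) ≥ 2) = 16/25.
Summing min(X,Y)·P(x,y) over outcomes with min(X, Y) ≥ 2 gives 128/75.
E[min(X, Y) | min(X, Y) ≥ 2] = (128/75) / (16/25) = 8/3.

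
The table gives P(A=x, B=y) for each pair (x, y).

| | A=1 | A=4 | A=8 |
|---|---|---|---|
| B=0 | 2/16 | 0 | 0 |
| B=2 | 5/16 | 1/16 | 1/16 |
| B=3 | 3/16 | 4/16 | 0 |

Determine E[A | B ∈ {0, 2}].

19/9

P(B ∈ {0, 2}) = 9/16.
Σ A·P over the event = 1·(2/16) + 1·(5/16) + 4·(1/16) + 8·(1/16) = 19/16.
E[A | B ∈ {0, 2}] = (19/16) / (9/16) = 19/9.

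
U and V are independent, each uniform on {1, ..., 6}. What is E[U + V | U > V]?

P(U > V) = 5/12.
Summing (U+V)·P(x,y) over outcomes with U > V gives 35/12.
E[U + V | U > V] = (35/12) / (5/12) = 7.

7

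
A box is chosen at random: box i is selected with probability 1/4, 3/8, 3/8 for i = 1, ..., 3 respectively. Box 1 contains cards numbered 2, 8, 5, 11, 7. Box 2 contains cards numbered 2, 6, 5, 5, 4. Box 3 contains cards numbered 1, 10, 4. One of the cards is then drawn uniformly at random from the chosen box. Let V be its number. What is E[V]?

E[V | box 1] = (2+8+5+11+7)/5 = 33/5.
E[V | box 2] = (2+6+5+5+4)/5 = 22/5.
E[V | box 3] = (1+10+4)/3 = 5.
E[V] = (1/4)·(33/5) + (3/8)·(22/5) + (3/8)·(5) = 207/40.

207/40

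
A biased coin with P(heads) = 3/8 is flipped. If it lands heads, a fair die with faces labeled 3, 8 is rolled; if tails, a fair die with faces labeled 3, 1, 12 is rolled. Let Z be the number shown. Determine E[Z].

E[Z | heads] = (3+8)/2 = 11/2.
E[Z | tails] = (3+1+12)/3 = 16/3.
By the law of total expectation,
E[Z] = (3/8)·(11/2) + (5/8)·(16/3) = 259/48.

259/48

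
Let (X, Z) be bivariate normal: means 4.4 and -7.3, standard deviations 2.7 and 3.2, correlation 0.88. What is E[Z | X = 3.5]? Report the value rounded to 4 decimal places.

For a bivariate normal, E[Z | X=x] = μ_Z + ρ·(σ_Z/σ_X)·(x − μ_X).
E[Z | X=3.5] = -7.3 + (0.88)·(3.2/2.7)·(3.5 − (4.4)) = -7.3 + (1.043)·(-0.9) = -8.2387.

-8.2387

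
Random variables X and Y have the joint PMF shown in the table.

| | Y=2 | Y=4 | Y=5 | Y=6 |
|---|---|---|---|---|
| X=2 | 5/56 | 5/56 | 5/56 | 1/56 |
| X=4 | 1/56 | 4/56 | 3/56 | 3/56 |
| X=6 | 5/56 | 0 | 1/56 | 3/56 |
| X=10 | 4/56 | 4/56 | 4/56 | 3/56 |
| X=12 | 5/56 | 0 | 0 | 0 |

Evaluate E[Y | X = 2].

61/16

P(X = 2) = 2/7.
Summing Y·P(X=x,Y=y) over the conditioning event gives 61/56.
E[Y | X = 2] = (61/56) / (2/7) = 61/16.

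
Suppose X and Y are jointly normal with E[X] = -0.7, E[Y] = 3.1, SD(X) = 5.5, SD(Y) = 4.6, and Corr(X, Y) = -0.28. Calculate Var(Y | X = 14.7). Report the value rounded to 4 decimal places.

Var(Y | X=x) = (1 − ρ²)·σ_Y².
Var(Y | X=14.7) = (4.6)²·(1 − (-0.28)²) = 21.16·0.9216 = 19.5011.

19.5011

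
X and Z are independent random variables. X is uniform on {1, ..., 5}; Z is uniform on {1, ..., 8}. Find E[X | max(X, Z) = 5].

35/9

Outcomes with max(X, Z) = 5: (1,5), (2,5), (3,5), (4,5), (5,1), (5,2), (5,3), (5,4), (5,5), each with probability 1/40.
E[X | max(X, Z) = 5] = (1 + 2 + 3 + 4 + 5 + 5 + 5 + 5 + 5) / 9 = 35/9.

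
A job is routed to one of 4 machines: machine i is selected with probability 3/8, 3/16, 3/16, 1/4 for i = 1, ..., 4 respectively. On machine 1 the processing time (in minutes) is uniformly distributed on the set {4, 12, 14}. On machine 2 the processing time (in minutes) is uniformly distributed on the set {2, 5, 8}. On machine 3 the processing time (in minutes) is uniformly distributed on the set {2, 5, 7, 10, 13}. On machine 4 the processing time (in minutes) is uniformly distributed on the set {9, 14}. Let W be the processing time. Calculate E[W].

179/20

E[W | machine 1] = (4+12+14)/3 = 10.
E[W | machine 2] = (2+5+8)/3 = 5.
E[W | machine 3] = (2+5+7+10+13)/5 = 37/5.
E[W | machine 4] = (9+14)/2 = 23/2.
E[W] = (3/8)·(10) + (3/16)·(5) + (3/16)·(37/5) + (1/4)·(23/2) = 179/20.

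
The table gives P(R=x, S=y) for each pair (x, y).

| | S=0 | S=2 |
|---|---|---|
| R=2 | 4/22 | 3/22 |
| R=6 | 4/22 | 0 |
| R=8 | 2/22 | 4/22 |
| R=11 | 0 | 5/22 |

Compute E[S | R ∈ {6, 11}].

P(R ∈ {6, 11}) = 9/22.
Σ S·P over the event = 0·(4/22) + 2·(5/22) = 5/11.
E[S | R ∈ {6, 11}] = (5/11) / (9/22) = 10/9.

10/9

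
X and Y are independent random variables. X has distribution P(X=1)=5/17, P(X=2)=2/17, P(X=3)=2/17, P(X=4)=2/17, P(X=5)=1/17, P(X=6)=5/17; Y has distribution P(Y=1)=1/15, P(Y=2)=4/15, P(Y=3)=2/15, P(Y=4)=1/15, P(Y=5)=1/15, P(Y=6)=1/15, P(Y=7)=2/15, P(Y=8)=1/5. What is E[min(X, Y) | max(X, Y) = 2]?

P(max(X, Y) = 2) = 2/17.
Summing min(X,Y)·P(x,y) over outcomes with max(X, Y) = 2 gives 38/255.
E[min(X, Y) | max(X, Y) = 2] = (38/255) / (2/17) = 19/15.

19/15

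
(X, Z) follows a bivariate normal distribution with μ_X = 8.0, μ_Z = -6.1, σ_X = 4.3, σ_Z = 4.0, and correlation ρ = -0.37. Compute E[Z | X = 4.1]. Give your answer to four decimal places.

The regression of Z on X has slope ρ·σ_Z/σ_X and passes through (μ_X, μ_Z).
E[Z | X=4.1] = -6.1 + (-0.37)·(4.0/4.3)·(4.1 − (8.0)) = -6.1 + (-0.34419)·(-3.9) = -4.7577.

-4.7577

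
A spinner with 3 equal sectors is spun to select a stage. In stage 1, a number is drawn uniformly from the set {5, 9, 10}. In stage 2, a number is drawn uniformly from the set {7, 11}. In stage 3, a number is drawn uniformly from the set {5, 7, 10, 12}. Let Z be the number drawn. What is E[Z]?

E[Z | stage 1] = (5+9+10)/3 = 8.
E[Z | stage 2] = (7+11)/2 = 9.
E[Z | stage 3] = (5+7+10+12)/4 = 17/2.
By the law of total expectation,
E[Z] = (1/3)·(8) + (1/3)·(9) + (1/3)·(17/2) = 17/2.

17/2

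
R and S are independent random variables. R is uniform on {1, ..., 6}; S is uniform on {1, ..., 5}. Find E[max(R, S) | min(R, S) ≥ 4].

31/6

Outcomes with min(R, S) ≥ 4: (4,4), (4,5), (5,4), (5,5), (6,4), (6,5), each with probability 1/30.
E[max(R, S) | min(R, S) ≥ 4] = (4 + 5 + 5 + 5 + 6 + 6) / 6 = 31/6.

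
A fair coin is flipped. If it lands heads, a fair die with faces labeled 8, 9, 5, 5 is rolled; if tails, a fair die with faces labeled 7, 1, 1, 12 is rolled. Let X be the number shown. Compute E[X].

6

E[X | heads] = (8+9+5+5)/4 = 27/4.
E[X | tails] = (7+1+1+12)/4 = 21/4.
E[X] = (1/2)·(27/4) + (1/2)·(21/4) = 6.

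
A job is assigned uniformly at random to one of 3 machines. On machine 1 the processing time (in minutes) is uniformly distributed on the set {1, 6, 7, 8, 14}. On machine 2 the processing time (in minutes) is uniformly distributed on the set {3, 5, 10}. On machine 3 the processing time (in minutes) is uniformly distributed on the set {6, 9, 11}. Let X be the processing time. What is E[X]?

328/45

E[X | machine 1] = (1+6+7+8+14)/5 = 36/5.
E[X | machine 2] = (3+5+10)/3 = 6.
E[X | machine 3] = (6+9+11)/3 = 26/3.
E[X] = (1/3)·(36/5) + (1/3)·(6) + (1/3)·(26/3) = 328/45.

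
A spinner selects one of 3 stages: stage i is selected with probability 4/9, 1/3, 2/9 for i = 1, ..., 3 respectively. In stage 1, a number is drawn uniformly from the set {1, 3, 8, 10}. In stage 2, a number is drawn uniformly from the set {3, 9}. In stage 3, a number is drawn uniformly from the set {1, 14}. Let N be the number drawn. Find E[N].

55/9

E[N | stage 1] = (1+3+8+10)/4 = 11/2.
E[N | stage 2] = (3+9)/2 = 6.
E[N | stage 3] = (1+14)/2 = 15/2.
By the law of total expectation,
E[N] = (4/9)·(11/2) + (1/3)·(6) + (2/9)·(15/2) = 55/9.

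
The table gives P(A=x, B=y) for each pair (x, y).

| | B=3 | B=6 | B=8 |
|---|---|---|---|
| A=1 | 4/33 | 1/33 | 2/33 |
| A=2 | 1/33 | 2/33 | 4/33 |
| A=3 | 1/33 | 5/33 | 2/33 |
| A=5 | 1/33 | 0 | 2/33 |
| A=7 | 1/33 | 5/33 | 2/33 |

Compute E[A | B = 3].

P(B = 3) = 8/33.
Σ A·P over the event = 1·(4/33) + 2·(1/33) + 3·(1/33) + 5·(1/33) + 7·(1/33) = 7/11.
E[A | B = 3] = (7/11) / (8/33) = 21/8.

21/8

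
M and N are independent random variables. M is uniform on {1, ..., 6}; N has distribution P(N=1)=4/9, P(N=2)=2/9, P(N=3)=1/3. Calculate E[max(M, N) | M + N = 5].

31/9

P(M + N = 5) = 1/6.
Summing max(M,N)·P(x,y) over outcomes with M + N = 5 gives 31/54.
E[max(M, N) | M + N = 5] = (31/54) / (1/6) = 31/9.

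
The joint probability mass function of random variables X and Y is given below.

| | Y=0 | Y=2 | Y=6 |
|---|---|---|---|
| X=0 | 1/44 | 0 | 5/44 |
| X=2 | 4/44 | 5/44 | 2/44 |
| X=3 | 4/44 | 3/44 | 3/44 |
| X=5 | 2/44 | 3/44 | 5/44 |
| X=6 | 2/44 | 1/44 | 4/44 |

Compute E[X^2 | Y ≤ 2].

P(Y ≤ 2) = 25/44.
Summing X^2·P(X=x,Y=y) over the conditioning event gives 83/11.
E[X^2 | Y ≤ 2] = (83/11) / (25/44) = 332/25.

332/25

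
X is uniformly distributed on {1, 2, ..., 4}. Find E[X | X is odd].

2

Given X is odd, X is equally likely to be any of {1, 3}.
E[X | X is odd] = (1 + 3) / 2 = 2.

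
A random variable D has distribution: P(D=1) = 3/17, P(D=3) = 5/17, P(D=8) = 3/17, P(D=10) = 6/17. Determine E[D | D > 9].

10

P(D > 9) = 6/17.
Σ over the event: 10·6/17 = 60/17.
E[D | D > 9] = (60/17) / (6/17) = 10.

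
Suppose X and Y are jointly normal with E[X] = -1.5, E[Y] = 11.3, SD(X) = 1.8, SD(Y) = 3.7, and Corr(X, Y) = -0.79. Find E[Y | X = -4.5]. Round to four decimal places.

16.1717

The regression of Y on X has slope ρ·σ_Y/σ_X and passes through (μ_X, μ_Y).
E[Y | X=-4.5] = 11.3 + (-0.79)·(3.7/1.8)·(-4.5 − (-1.5)) = 11.3 + (-1.6239)·(-3) = 16.1717.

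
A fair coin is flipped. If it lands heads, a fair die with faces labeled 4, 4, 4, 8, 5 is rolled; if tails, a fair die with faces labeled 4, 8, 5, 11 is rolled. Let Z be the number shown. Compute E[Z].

6

E[Z | heads] = (4+4+4+8+5)/5 = 5.
E[Z | tails] = (4+8+5+11)/4 = 7.
E[Z] = (1/2)·(5) + (1/2)·(7) = 6.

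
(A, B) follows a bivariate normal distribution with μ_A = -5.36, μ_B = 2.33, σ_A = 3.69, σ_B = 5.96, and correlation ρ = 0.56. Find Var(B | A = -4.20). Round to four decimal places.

24.3820

For a bivariate normal, Var(B | A=x) = σ_B²(1 − ρ²).
Var(B | A=-4.20) = (5.96)²·(1 − (0.56)²) = 35.5216·0.6864 = 24.3820.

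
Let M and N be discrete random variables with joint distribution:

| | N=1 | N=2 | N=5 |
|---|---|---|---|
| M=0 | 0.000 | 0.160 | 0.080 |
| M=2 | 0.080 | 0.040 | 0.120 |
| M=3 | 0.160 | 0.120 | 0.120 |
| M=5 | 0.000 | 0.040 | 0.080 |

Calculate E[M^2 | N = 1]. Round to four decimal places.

7.3333

P(N = 1) = 0.240.
Summing M^2·P(M=x,N=y) over the conditioning event gives 1.760.
E[M^2 | N = 1] = (1.760) / (0.240) = 7.3333.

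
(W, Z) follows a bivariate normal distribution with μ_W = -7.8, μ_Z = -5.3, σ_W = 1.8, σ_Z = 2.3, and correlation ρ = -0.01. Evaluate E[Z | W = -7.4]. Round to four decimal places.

E[Z | W=x] = μ_Z + ρ(σ_Z/σ_W)(x − μ_W) for jointly normal variables.
E[Z | W=-7.4] = -5.3 + (-0.01)·(2.3/1.8)·(-7.4 − (-7.8)) = -5.3 + (-0.012778)·(0.4) = -5.3051.

-5.3051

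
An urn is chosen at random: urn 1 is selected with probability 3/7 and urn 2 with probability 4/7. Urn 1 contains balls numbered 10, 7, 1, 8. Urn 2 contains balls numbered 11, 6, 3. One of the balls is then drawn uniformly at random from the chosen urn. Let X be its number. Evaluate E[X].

E[X | urn 1] = (10+7+1+8)/4 = 13/2.
E[X | urn 2] = (11+6+3)/3 = 20/3.
E[X] = (3/7)·(13/2) + (4/7)·(20/3) = 277/42.

277/42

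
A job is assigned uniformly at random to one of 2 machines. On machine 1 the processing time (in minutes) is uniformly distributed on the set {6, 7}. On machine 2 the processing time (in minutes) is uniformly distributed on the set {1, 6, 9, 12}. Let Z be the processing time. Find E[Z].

E[Z | machine 1] = (6+7)/2 = 13/2.
E[Z | machine 2] = (1+6+9+12)/4 = 7.
E[Z] = (1/2)·(13/2) + (1/2)·(7) = 27/4.

27/4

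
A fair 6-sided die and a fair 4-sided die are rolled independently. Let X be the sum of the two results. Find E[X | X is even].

P(X is even) = 1/2.
Σ over the event: 2·1/24 + 4·1/8 + 6·1/6 + 8·1/8 + 10·1/24 = 3.
E[X | X is even] = (3) / (1/2) = 6.

6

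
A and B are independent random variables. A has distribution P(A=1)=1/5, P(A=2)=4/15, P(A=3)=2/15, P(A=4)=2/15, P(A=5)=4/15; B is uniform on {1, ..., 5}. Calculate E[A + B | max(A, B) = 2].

P(max(A, B) = 2) = 11/75.
Summing (A+B)·P(x,y) over outcomes with max(A, B) = 2 gives 37/75.
E[A + B | max(A, B) = 2] = (37/75) / (11/75) = 37/11.

37/11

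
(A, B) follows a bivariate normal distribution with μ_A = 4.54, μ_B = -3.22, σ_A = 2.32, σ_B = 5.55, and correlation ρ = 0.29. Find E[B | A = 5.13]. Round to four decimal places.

The regression of B on A has slope ρ·σ_B/σ_A and passes through (μ_A, μ_B).
E[B | A=5.13] = -3.22 + (0.29)·(5.55/2.32)·(5.13 − (4.54)) = -3.22 + (0.69375)·(0.59) = -2.8107.

-2.8107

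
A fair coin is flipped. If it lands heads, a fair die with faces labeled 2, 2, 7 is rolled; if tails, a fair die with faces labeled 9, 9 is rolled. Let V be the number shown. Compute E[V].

E[V | heads] = (2+2+7)/3 = 11/3.
E[V | tails] = (9+9)/2 = 9.
By the law of total expectation,
E[V] = (1/2)·(11/3) + (1/2)·(9) = 19/3.

19/3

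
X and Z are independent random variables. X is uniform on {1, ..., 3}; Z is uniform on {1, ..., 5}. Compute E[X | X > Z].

Outcomes with X > Z: (2,1), (3,1), (3,2), each with probability 1/15.
E[X | X > Z] = (2 + 3 + 3) / 3 = 8/3.

8/3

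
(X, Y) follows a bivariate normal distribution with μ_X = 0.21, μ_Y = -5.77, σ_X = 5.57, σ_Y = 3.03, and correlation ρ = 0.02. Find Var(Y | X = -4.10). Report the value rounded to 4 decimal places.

Var(Y | X=x) = (1 − ρ²)·σ_Y².
Var(Y | X=-4.10) = (3.03)²·(1 − (0.02)²) = 9.1809·0.9996 = 9.1772.

9.1772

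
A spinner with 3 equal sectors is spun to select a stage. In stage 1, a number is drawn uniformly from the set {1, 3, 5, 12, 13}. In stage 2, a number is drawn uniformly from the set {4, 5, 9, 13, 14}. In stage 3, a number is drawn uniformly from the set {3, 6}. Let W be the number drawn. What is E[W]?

203/30

E[W | stage 1] = (1+3+5+12+13)/5 = 34/5.
E[W | stage 2] = (4+5+9+13+14)/5 = 9.
E[W | stage 3] = (3+6)/2 = 9/2.
E[W] = (1/3)·(34/5) + (1/3)·(9) + (1/3)·(9/2) = 203/30.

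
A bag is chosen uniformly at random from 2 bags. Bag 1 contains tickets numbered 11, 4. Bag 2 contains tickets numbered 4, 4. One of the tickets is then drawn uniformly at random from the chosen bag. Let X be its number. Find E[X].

E[X | bag 1] = (11+4)/2 = 15/2.
E[X | bag 2] = (4+4)/2 = 4.
E[X] = (1/2)·(15/2) + (1/2)·(4) = 23/4.

23/4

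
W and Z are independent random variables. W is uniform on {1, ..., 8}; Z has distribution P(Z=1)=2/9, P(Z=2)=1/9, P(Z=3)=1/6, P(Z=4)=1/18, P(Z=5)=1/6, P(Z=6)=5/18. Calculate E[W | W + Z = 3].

5/3

P(W + Z = 3) = 1/24.
Summing W·P(x,y) over outcomes with W + Z = 3 gives 5/72.
E[W | W + Z = 3] = (5/72) / (1/24) = 5/3.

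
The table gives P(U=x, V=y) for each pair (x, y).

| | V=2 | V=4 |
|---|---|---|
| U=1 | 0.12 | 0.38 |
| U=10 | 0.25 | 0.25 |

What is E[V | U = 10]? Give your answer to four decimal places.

P(U = 10) = 0.50.
Σ V·P over the event = 2·(0.25) + 4·(0.25) = 1.50.
E[V | U = 10] = (1.50) / (0.50) = 3.0000.

3.0000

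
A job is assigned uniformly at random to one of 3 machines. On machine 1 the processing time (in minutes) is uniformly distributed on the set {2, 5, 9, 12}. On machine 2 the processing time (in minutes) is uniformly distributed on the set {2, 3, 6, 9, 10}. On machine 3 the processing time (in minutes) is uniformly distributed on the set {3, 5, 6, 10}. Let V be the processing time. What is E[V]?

E[V | machine 1] = (2+5+9+12)/4 = 7.
E[V | machine 2] = (2+3+6+9+10)/5 = 6.
E[V | machine 3] = (3+5+6+10)/4 = 6.
By the law of total expectation,
E[V] = (1/3)·(7) + (1/3)·(6) + (1/3)·(6) = 19/3.

19/3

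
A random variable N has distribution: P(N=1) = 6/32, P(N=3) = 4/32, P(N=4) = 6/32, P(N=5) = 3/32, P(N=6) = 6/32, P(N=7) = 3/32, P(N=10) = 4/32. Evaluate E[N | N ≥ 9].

P(N ≥ 9) = 1/8.
Σ over the event: 10·1/8 = 5/4.
E[N | N ≥ 9] = (5/4) / (1/8) = 10.

10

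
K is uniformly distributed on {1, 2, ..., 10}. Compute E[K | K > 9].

10

Given K > 9, K is equally likely to be any of {10}.
E[K | K > 9] = (10) / 1 = 10.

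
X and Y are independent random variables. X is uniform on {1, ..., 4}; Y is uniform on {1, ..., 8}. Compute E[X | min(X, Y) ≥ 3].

7/2

P(min(X, Y) ≥ 3) = 3/8.
Summing X·P(x,y) over outcomes with min(X, Y) ≥ 3 gives 21/16.
E[X | min(X, Y) ≥ 3] = (21/16) / (3/8) = 7/2.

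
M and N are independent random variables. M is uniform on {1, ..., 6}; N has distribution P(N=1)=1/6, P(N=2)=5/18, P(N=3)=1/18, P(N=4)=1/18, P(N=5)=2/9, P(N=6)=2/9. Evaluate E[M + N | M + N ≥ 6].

323/39

P(M + N ≥ 6) = 13/18.
Summing (M+N)·P(x,y) over outcomes with M + N ≥ 6 gives 323/54.
E[M + N | M + N ≥ 6] = (323/54) / (13/18) = 323/39.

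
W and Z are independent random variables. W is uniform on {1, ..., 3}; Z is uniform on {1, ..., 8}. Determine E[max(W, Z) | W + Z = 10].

P(W + Z = 10) = 1/12.
Summing max(W,Z)·P(x,y) over outcomes with W + Z = 10 gives 5/8.
E[max(W, Z) | W + Z = 10] = (5/8) / (1/12) = 15/2.

15/2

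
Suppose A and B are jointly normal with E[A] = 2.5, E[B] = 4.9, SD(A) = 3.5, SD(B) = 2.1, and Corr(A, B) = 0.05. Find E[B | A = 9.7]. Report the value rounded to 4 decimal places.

5.1160

The regression of B on A has slope ρ·σ_B/σ_A and passes through (μ_A, μ_B).
E[B | A=9.7] = 4.9 + (0.05)·(2.1/3.5)·(9.7 − (2.5)) = 4.9 + (0.03)·(7.2) = 5.1160.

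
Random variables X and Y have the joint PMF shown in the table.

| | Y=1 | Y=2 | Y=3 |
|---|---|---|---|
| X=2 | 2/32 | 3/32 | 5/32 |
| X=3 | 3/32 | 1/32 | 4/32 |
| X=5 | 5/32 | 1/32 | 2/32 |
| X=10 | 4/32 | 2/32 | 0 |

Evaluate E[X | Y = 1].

P(Y = 1) = 7/16.
Σ X·P over the event = 2·(2/32) + 3·(3/32) + 5·(5/32) + 10·(4/32) = 39/16.
E[X | Y = 1] = (39/16) / (7/16) = 39/7.

39/7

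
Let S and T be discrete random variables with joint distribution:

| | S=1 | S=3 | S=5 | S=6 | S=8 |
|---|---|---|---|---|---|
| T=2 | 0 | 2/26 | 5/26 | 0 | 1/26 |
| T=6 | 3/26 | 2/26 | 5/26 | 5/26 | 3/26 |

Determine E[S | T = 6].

P(T = 6) = 9/13.
Σ S·P over the event = 1·(3/26) + 3·(2/26) + 5·(5/26) + 6·(5/26) + 8·(3/26) = 44/13.
E[S | T = 6] = (44/13) / (9/13) = 44/9.

44/9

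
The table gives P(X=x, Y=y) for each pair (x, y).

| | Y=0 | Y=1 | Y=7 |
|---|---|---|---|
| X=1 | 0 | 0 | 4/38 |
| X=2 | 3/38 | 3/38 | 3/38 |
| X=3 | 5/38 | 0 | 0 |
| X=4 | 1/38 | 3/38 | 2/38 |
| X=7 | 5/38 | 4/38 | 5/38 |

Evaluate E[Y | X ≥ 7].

P(X ≥ 7) = 7/19.
Σ Y·P over the event = 0·(5/38) + 1·(4/38) + 7·(5/38) = 39/38.
E[Y | X ≥ 7] = (39/38) / (7/19) = 39/14.

39/14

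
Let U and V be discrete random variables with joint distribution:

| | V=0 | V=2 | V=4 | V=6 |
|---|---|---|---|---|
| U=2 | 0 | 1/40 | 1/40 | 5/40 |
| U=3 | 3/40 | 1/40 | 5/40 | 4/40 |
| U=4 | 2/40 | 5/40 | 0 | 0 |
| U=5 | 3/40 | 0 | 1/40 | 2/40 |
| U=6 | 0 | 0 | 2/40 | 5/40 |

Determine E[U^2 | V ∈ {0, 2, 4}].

P(V ∈ {0, 2, 4}) = 3/5.
Summing U^2·P(U=x,V=y) over the conditioning event gives 373/40.
E[U^2 | V ∈ {0, 2, 4}] = (373/40) / (3/5) = 373/24.

373/24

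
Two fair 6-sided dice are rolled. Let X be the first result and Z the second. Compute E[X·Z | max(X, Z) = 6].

216/11

P(max(X, Z) = 6) = 11/36.
Summing XZ·P(x,y) over outcomes with max(X, Z) = 6 gives 6.
E[X·Z | max(X, Z) = 6] = (6) / (11/36) = 216/11.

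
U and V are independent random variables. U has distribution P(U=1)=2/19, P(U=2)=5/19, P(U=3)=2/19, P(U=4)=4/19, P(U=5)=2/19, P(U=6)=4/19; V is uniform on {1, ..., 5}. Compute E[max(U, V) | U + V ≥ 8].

43/8

P(U + V ≥ 8) = 32/95.
Summing max(U,V)·P(x,y) over outcomes with U + V ≥ 8 gives 172/95.
E[max(U, V) | U + V ≥ 8] = (172/95) / (32/95) = 43/8.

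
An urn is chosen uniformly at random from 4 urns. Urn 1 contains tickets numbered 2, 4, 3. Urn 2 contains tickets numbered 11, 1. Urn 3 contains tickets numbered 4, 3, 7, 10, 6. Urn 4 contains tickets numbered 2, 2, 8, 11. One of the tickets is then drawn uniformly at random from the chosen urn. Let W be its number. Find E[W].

83/16

E[W | urn 1] = (2+4+3)/3 = 3.
E[W | urn 2] = (11+1)/2 = 6.
E[W | urn 3] = (4+3+7+10+6)/5 = 6.
E[W | urn 4] = (2+2+8+11)/4 = 23/4.
E[W] = (1/4)·(3) + (1/4)·(6) + (1/4)·(6) + (1/4)·(23/4) = 83/16.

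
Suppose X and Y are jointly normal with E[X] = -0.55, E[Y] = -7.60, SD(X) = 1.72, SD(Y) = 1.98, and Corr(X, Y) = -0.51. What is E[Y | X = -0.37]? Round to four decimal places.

-7.7057

For a bivariate normal, E[Y | X=x] = μ_Y + ρ·(σ_Y/σ_X)·(x − μ_X).
E[Y | X=-0.37] = -7.60 + (-0.51)·(1.98/1.72)·(-0.37 − (-0.55)) = -7.60 + (-0.58709)·(0.18) = -7.7057.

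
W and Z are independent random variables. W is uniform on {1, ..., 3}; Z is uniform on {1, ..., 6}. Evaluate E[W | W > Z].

8/3

Outcomes with W > Z: (2,1), (3,1), (3,2), each with probability 1/18.
E[W | W > Z] = (2 + 3 + 3) / 3 = 8/3.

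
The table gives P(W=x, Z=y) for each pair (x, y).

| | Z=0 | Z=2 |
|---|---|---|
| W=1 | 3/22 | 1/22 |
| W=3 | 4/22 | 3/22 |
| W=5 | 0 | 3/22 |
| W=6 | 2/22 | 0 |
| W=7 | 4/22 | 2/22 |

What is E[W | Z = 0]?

P(Z = 0) = 13/22.
Σ W·P over the event = 1·(3/22) + 3·(4/22) + 6·(2/22) + 7·(4/22) = 5/2.
E[W | Z = 0] = (5/2) / (13/22) = 55/13.

55/13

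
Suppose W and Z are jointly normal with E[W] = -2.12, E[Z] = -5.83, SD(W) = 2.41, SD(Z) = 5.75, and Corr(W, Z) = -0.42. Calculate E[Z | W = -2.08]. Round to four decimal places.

-5.8701

The regression of Z on W has slope ρ·σ_Z/σ_W and passes through (μ_W, μ_Z).
E[Z | W=-2.08] = -5.83 + (-0.42)·(5.75/2.41)·(-2.08 − (-2.12)) = -5.83 + (-1.0021)·(0.04) = -5.8701.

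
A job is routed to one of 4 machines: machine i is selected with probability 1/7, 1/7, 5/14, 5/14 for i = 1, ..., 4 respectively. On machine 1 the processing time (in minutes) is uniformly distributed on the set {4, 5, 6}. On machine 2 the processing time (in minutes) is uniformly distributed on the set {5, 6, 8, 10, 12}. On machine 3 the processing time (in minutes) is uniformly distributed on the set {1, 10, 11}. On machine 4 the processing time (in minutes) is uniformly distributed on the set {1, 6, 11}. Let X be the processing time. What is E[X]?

E[X | machine 1] = (4+5+6)/3 = 5.
E[X | machine 2] = (5+6+8+10+12)/5 = 41/5.
E[X | machine 3] = (1+10+11)/3 = 22/3.
E[X | machine 4] = (1+6+11)/3 = 6.
E[X] = (1/7)·(5) + (1/7)·(41/5) + (5/14)·(22/3) + (5/14)·(6) = 698/105.

698/105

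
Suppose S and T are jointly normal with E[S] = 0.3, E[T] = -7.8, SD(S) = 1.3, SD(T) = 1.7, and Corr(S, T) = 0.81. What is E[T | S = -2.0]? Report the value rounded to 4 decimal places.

-10.2362

E[T | S=x] = μ_T + ρ(σ_T/σ_S)(x − μ_S) for jointly normal variables.
E[T | S=-2.0] = -7.8 + (0.81)·(1.7/1.3)·(-2.0 − (0.3)) = -7.8 + (1.0592)·(-2.3) = -10.2362.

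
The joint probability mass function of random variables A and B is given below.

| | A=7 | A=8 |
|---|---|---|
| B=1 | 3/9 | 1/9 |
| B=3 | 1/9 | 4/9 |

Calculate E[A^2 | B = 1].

211/4

P(B = 1) = 4/9.
Summing A^2·P(A=x,B=y) over the conditioning event gives 211/9.
E[A^2 | B = 1] = (211/9) / (4/9) = 211/4.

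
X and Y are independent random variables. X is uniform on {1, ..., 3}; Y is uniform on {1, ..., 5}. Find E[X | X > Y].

8/3

Outcomes with X > Y: (2,1), (3,1), (3,2), each with probability 1/15.
E[X | X > Y] = (2 + 3 + 3) / 3 = 8/3.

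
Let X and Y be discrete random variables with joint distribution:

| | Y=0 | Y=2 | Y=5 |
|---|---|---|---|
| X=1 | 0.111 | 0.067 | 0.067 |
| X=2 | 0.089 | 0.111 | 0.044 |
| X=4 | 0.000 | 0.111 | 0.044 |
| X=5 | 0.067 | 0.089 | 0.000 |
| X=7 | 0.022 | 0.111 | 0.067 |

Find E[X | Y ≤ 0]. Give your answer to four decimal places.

P(Y ≤ 0) = 0.289.
Σ X·P over the event = 1·(0.111) + 2·(0.089) + 5·(0.067) + 7·(0.022) = 0.778.
E[X | Y ≤ 0] = (0.778) / (0.289) = 2.6920.

2.6920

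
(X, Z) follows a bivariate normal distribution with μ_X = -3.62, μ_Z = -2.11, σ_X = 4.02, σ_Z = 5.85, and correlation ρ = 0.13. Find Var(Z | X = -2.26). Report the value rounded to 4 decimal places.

The conditional variance in a bivariate normal is σ_Z²(1 − ρ²), independent of x.
Var(Z | X=-2.26) = (5.85)²·(1 − (0.13)²) = 34.2225·0.9831 = 33.6441.

33.6441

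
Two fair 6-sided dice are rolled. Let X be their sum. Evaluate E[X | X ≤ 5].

4

P(X ≤ 5) = 5/18.
Σ over the event: 2·1/36 + 3·1/18 + 4·1/12 + 5·1/9 = 10/9.
E[X | X ≤ 5] = (10/9) / (5/18) = 4.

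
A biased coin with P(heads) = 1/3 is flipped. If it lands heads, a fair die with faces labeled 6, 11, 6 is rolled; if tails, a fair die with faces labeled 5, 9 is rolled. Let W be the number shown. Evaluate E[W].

65/9

E[W | heads] = (6+11+6)/3 = 23/3.
E[W | tails] = (5+9)/2 = 7.
By the law of total expectation,
E[W] = (1/3)·(23/3) + (2/3)·(7) = 65/9.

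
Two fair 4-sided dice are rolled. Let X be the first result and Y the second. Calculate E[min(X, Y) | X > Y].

Outcomes with X > Y: (2,1), (3,1), (3,2), (4,1), (4,2), (4,3), each with probability 1/16.
E[min(X, Y) | X > Y] = (1 + 1 + 2 + 1 + 2 + 3) / 6 = 5/3.

5/3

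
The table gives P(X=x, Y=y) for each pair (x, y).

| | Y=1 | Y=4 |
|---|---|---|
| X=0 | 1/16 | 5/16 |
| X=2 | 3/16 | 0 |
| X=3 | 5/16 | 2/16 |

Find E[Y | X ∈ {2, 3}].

P(X ∈ {2, 3}) = 5/8.
Σ Y·P over the event = 1·(3/16) + 1·(5/16) + 4·(2/16) = 1.
E[Y | X ∈ {2, 3}] = (1) / (5/8) = 8/5.

8/5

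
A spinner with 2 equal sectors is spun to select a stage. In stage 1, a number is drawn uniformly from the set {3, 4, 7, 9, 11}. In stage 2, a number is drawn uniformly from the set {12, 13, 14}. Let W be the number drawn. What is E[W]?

99/10

E[W | stage 1] = (3+4+7+9+11)/5 = 34/5.
E[W | stage 2] = (12+13+14)/3 = 13.
E[W] = (1/2)·(34/5) + (1/2)·(13) = 99/10.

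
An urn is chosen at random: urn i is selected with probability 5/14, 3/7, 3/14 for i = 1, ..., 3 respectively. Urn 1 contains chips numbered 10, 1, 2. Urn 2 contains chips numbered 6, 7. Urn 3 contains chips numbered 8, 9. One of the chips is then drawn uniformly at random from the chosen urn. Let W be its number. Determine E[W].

E[W | urn 1] = (10+1+2)/3 = 13/3.
E[W | urn 2] = (6+7)/2 = 13/2.
E[W | urn 3] = (8+9)/2 = 17/2.
E[W] = (5/14)·(13/3) + (3/7)·(13/2) + (3/14)·(17/2) = 517/84.

517/84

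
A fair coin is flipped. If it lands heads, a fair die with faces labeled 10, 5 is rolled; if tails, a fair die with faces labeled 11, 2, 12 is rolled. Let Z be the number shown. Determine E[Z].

E[Z | heads] = (10+5)/2 = 15/2.
E[Z | tails] = (11+2+12)/3 = 25/3.
By the law of total expectation,
E[Z] = (1/2)·(15/2) + (1/2)·(25/3) = 95/12.

95/12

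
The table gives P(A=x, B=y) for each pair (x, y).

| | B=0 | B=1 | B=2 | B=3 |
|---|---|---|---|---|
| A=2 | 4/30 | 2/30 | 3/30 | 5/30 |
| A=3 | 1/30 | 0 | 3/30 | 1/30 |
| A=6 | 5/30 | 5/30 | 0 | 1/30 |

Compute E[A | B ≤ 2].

P(B ≤ 2) = 23/30.
Σ A·P over the event = 2·(4/30) + 2·(2/30) + 2·(3/30) + 3·(1/30) + 3·(3/30) + 6·(5/30) + 6·(5/30) = 3.
E[A | B ≤ 2] = (3) / (23/30) = 90/23.

90/23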